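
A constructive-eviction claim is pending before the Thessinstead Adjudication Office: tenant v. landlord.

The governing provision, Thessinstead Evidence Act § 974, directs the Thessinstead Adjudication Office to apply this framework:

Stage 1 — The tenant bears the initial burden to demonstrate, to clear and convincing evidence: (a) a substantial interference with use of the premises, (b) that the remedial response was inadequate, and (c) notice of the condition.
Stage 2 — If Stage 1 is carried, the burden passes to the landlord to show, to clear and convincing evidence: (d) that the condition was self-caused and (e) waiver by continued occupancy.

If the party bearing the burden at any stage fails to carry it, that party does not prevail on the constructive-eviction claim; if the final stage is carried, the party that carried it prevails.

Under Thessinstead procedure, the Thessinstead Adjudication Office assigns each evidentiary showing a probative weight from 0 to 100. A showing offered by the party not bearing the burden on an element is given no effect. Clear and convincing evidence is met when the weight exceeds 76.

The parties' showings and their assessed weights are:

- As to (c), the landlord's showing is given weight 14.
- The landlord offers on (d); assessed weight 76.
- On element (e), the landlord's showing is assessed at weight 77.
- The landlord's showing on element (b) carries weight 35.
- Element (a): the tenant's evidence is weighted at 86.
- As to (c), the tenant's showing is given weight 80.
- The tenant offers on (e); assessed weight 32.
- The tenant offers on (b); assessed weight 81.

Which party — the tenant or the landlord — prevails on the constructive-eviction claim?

tenant

Stage 1 (tenant, clear and convincing evidence, weight exceeds 76): (a) 86 > 76 — meets; (b) 81 (landlord's 35 disregarded) > 76 — meets; (c) 80 (landlord's 14 disregarded) > 76 — meets.
  The tenant carries Stage 1; the landlord now bears the burden.
Stage 2 (landlord, clear and convincing evidence, weight exceeds 76): (d) 76 ≤ 76 — fails; (e) 77 (tenant's 32 disregarded) > 76 — meets.
  Stage 2 not carried; the landlord fails its burden.
So the tenant prevails.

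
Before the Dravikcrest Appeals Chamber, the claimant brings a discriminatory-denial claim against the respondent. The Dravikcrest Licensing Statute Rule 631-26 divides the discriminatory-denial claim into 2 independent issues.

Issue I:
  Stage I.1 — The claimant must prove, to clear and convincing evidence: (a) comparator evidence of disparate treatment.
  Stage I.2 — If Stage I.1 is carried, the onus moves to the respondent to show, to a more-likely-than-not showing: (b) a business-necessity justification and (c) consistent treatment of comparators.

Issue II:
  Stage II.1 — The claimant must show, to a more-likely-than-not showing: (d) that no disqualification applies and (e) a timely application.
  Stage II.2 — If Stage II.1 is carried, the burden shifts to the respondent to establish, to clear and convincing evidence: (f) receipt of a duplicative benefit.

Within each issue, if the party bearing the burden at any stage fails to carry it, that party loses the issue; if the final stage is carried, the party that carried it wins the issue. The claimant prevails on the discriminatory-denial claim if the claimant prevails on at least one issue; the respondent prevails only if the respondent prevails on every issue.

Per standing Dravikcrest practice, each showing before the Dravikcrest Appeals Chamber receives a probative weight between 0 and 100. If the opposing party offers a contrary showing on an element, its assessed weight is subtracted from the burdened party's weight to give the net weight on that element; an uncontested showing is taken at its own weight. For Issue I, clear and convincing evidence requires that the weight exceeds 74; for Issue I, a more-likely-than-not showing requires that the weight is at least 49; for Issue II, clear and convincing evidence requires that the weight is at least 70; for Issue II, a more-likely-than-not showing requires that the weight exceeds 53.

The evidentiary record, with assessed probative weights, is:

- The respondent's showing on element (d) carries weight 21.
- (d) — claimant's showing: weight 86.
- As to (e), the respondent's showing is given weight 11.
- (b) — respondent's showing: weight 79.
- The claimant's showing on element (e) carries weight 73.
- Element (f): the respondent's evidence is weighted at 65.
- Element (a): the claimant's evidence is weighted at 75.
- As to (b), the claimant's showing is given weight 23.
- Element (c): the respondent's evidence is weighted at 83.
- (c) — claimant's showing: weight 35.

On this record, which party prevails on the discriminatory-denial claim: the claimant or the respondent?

claimant

— Issue I —
Stage I.1 (claimant, clear and convincing evidence, weight exceeds 74): (a) 75 > 74 — meets.
  The claimant carries Stage I.1; the respondent now bears the burden.
Stage I.2 (respondent, a more-likely-than-not showing, weight is at least 49): (b) net 79−23=56 ≥ 49 — meets; (c) net 83−35=48 < 49 — fails.
  Not every element is met, so the respondent fails to carry Stage I.2.
The claimant prevails on this issue.
— Issue II —
At Stage II.1 the claimant must meet a more-likely-than-not showing (weight exceeds 53): on (d) the weight is 86 less the opposing 21 gives net 65, > 53, so (d) meets the standard; on (e) the weight is 73 less the opposing 11 gives net 62, which does exceed 53, so (e) meets the standard.
  Stage II.1 is satisfied; the onus moves to the respondent.
At Stage II.2 the respondent must meet clear and convincing evidence (weight is at least 70): on (f) the weight is 65, which does not reach 70, so (f) does not meet the standard.
  The respondent does not carry Stage II.2.
The analysis ends at Stage II.2; the claimant prevails on this issue.
Per-issue: Issue I → claimant; Issue II → claimant. The claimant must prevail on at least one issue; overall, the claimant prevails.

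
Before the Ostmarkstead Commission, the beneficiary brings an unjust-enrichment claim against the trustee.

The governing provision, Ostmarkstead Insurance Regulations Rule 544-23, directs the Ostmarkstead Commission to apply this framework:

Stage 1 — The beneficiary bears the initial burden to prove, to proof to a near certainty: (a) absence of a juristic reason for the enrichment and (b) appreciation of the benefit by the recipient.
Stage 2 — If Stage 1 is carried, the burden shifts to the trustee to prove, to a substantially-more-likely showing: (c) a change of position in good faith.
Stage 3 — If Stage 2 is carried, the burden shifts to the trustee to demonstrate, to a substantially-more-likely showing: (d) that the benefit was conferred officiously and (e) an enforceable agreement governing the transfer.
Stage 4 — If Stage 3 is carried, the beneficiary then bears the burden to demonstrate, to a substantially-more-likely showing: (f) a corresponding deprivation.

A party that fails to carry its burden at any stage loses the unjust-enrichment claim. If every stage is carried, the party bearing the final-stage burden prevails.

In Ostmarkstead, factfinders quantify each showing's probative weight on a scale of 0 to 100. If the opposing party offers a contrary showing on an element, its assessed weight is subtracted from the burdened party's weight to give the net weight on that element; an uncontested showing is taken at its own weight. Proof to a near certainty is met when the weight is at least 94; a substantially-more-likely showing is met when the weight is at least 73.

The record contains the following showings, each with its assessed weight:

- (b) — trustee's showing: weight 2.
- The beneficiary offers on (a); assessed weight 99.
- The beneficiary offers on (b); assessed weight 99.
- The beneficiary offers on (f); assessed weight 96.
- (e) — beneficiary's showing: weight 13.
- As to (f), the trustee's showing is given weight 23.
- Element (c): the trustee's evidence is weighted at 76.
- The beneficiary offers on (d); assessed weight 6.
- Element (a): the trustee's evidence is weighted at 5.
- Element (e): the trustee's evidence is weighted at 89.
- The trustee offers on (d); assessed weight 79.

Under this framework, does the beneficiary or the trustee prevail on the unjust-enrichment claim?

beneficiary

Stage 1 — burden on beneficiary; standard: proof to a near certainty (weight is at least 94).
    (a): 99 − 5 = 94 ≥ 94 [met]
    (b): 99 − 2 = 97 ≥ 94 [met]
  Stage 1 carried; the burden shifts to the trustee.
Stage 2 — burden on trustee; standard: a substantially-more-likely showing (weight is at least 73).
    (c): 76 ≥ 73 [met]
  Stage 2 carried; the burden remains with the trustee.
Stage 3 — burden on trustee; standard: a substantially-more-likely showing (weight is at least 73).
    (d): 79 − 6 = 73 ≥ 73 [met]
    (e): 89 − 13 = 76 ≥ 73 [met]
  Stage 3 carried; the burden shifts to the beneficiary.
Stage 4 — burden on beneficiary; standard: a substantially-more-likely showing (weight is at least 73).
    (f): 96 − 23 = 73 ≥ 73 [met]
  Stage 4 carried; the final stage is satisfied.
With every stage satisfied, the beneficiary prevails.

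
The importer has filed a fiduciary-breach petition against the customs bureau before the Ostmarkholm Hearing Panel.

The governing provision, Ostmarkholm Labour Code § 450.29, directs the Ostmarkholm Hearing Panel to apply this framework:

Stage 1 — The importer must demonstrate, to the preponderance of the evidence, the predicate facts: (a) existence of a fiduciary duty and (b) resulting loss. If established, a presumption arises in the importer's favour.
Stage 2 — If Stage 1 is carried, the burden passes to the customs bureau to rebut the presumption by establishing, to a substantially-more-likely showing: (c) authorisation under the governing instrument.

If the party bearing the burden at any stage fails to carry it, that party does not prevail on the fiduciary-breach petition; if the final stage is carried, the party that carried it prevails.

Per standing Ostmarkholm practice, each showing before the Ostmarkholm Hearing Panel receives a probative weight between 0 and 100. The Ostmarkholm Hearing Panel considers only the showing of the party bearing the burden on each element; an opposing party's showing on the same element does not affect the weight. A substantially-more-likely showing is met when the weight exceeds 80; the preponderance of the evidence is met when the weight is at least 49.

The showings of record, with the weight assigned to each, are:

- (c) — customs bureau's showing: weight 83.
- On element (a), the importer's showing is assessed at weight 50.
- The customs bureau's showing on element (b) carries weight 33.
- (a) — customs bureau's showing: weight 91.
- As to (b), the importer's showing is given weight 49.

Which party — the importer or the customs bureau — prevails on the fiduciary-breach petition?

customs bureau

At Stage 1 the importer must meet the preponderance of the evidence (weight is at least 49): on (a) the weight is 50 (the customs bureau's 91 is given no effect), which does reach 49, so (a) meets the standard; on (b) the weight is 49 (the customs bureau's 33 is given no effect), ≥ 49, so (b) meets the standard.
  The importer carries Stage 1; the customs bureau now bears the burden.
At Stage 2 the customs bureau must meet a substantially-more-likely showing (weight exceeds 80): on (c) the weight is 83, which does exceed 80, so (c) meets the standard.
  The customs bureau carries the last stage.
All stages carried — the customs bureau prevails.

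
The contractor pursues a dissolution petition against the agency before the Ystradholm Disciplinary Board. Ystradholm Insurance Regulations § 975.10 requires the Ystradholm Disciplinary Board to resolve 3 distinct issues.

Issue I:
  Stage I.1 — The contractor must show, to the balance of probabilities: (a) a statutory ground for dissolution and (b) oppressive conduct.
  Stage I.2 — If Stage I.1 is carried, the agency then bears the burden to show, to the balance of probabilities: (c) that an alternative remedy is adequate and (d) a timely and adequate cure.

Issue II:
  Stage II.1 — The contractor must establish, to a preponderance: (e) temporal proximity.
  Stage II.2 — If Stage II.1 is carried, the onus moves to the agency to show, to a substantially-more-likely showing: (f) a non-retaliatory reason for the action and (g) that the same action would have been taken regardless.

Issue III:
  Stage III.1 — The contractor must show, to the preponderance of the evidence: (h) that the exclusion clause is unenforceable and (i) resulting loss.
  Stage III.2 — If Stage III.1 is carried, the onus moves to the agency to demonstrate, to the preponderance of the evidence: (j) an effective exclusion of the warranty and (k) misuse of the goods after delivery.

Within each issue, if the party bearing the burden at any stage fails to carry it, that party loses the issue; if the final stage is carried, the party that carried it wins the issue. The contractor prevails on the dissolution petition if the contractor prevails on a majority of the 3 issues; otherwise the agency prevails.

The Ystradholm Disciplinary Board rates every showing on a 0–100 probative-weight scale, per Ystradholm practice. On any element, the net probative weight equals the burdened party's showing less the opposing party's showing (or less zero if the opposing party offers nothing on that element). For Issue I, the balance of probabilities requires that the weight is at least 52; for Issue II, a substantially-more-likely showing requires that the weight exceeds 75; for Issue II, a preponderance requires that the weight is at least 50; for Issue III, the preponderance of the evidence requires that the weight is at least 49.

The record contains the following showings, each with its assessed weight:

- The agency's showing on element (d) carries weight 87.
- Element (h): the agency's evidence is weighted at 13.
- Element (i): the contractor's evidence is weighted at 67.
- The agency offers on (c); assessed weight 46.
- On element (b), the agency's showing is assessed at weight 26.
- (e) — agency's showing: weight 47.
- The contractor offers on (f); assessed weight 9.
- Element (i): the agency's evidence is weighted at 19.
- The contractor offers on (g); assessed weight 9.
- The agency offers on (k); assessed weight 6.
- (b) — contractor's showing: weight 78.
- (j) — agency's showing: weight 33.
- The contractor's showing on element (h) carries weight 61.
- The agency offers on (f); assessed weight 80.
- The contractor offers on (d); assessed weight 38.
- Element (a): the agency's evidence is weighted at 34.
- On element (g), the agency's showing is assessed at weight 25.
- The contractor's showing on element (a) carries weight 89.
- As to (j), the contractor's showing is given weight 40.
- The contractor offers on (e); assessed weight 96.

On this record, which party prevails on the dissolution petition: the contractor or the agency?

agency

— Issue I —
Stage I.1 (contractor, the balance of probabilities, weight is at least 52): (a) net 89−34=55 ≥ 52 — meets; (b) net 78−26=52 ≥ 52 — meets.
  The contractor carries Stage I.1; the agency now bears the burden.
Stage I.2 (agency, the balance of probabilities, weight is at least 52): (c) 46 < 52 — fails; (d) net 87−38=49 < 52 — fails.
  Not every element is met, so the agency fails to carry Stage I.2.
The analysis ends at Stage I.2; the contractor prevails on this issue.
— Issue II —
At Stage II.1 the contractor must meet a preponderance (weight is at least 50): on (e) the weight is 96 less the opposing 47 gives net 49, which does not reach 50, so (e) does not meet the standard.
  Stage II.1 not carried; the contractor fails its burden.
The analysis ends at Stage II.1; the agency prevails on this issue.
— Issue III —
Stage III.1 — burden on contractor; standard: the preponderance of the evidence (weight is at least 49).
    (h): 61 − 13 = 48 < 49 [not met]
    (i): 67 − 19 = 48 < 49 [not met]
  Stage III.1 not carried; the contractor fails its burden.
So the agency prevails on this issue.
Per-issue: Issue I → contractor; Issue II → agency; Issue III → agency. The contractor must prevail on a majority of issues; overall, the agency prevails.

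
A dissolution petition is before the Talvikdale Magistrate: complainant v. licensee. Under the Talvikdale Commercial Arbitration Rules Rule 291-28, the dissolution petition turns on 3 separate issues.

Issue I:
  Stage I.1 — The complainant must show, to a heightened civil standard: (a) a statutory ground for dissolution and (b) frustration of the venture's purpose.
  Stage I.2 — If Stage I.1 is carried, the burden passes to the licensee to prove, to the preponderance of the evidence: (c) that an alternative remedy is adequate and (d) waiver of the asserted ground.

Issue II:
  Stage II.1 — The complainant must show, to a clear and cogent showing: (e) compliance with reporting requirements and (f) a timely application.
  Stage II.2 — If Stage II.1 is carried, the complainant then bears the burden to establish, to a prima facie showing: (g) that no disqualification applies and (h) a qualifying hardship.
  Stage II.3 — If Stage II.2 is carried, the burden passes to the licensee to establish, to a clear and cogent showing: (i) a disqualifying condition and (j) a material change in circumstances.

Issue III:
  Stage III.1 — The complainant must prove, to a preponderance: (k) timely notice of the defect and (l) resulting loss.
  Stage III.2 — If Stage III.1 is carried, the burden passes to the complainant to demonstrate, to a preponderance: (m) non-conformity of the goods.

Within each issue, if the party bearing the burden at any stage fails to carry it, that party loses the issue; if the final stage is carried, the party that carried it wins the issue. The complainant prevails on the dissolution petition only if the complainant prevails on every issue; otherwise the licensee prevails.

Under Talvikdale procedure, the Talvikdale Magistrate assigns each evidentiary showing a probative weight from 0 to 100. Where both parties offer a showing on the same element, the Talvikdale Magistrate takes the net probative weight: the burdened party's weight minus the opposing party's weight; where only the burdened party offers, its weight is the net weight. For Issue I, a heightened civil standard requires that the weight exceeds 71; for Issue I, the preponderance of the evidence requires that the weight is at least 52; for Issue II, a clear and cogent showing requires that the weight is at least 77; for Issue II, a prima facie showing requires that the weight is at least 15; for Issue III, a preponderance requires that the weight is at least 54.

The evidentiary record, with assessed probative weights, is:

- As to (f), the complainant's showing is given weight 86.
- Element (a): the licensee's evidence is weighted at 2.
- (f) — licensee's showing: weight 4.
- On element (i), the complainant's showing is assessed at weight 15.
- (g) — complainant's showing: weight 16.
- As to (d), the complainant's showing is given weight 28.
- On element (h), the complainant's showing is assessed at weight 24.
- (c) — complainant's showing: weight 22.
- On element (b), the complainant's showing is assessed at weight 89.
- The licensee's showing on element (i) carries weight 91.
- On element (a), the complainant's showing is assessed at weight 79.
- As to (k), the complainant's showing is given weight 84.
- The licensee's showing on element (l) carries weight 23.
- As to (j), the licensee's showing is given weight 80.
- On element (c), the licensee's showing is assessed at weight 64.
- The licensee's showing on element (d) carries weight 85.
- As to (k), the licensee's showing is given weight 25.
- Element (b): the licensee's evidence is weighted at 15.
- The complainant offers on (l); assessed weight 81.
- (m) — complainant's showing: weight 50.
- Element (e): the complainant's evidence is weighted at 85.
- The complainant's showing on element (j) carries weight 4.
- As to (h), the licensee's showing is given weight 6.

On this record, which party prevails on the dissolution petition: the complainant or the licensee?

— Issue I —
Stage I.1 (complainant, a heightened civil standard, weight exceeds 71): (a) net 79−2=77 > 71 — meets; (b) net 89−15=74 > 71 — meets.
  The complainant carries Stage I.1; the licensee now bears the burden.
Stage I.2 (licensee, the preponderance of the evidence, weight is at least 52): (c) net 64−22=42 < 52 — fails; (d) net 85−28=57 ≥ 52 — meets.
  Stage I.2 not carried; the licensee fails its burden.
So the complainant prevails on this issue.
— Issue II —
At Stage II.1 the complainant must meet a clear and cogent showing (weight is at least 77): on (e) the weight is 85, ≥ 77, so (e) meets the standard; on (f) the weight is 86 less the opposing 4 gives net 82, which does reach 77, so (f) meets the standard.
  All elements met. The complainant retains the burden for Stage II.2.
At Stage II.2 the complainant must meet a prima facie showing (weight is at least 15): on (g) the weight is 16, ≥ 15, so (g) meets the standard; on (h) the weight is 24 less the opposing 6 gives net 18, ≥ 15, so (h) meets the standard.
  Stage II.2 carried; the burden shifts to the licensee.
At Stage II.3 the licensee must meet a clear and cogent showing (weight is at least 77): on (i) the weight is 91 less the opposing 15 gives net 76, < 77, so (i) does not meet the standard; on (j) the weight is 80 less the opposing 4 gives net 76, which does not reach 77, so (j) does not meet the standard.
  Stage II.3 not carried; the licensee fails its burden.
The complainant prevails on this issue.
— Issue III —
Stage III.1 — burden on complainant; standard: a preponderance (weight is at least 54).
    (k): 84 − 25 = 59 ≥ 54 [met]
    (l): 81 − 23 = 58 ≥ 54 [met]
  Stage III.1 is satisfied; the complainant continues to bear the burden.
Stage III.2 — burden on complainant; standard: a preponderance (weight is at least 54).
    (m): 50 < 54 [not met]
  Not every element is met, so the complainant fails to carry Stage III.2.
So the licensee prevails on this issue.
Per-issue: Issue I → complainant; Issue II → complainant; Issue III → licensee. The complainant must prevail on every issue; overall, the licensee prevails.

licensee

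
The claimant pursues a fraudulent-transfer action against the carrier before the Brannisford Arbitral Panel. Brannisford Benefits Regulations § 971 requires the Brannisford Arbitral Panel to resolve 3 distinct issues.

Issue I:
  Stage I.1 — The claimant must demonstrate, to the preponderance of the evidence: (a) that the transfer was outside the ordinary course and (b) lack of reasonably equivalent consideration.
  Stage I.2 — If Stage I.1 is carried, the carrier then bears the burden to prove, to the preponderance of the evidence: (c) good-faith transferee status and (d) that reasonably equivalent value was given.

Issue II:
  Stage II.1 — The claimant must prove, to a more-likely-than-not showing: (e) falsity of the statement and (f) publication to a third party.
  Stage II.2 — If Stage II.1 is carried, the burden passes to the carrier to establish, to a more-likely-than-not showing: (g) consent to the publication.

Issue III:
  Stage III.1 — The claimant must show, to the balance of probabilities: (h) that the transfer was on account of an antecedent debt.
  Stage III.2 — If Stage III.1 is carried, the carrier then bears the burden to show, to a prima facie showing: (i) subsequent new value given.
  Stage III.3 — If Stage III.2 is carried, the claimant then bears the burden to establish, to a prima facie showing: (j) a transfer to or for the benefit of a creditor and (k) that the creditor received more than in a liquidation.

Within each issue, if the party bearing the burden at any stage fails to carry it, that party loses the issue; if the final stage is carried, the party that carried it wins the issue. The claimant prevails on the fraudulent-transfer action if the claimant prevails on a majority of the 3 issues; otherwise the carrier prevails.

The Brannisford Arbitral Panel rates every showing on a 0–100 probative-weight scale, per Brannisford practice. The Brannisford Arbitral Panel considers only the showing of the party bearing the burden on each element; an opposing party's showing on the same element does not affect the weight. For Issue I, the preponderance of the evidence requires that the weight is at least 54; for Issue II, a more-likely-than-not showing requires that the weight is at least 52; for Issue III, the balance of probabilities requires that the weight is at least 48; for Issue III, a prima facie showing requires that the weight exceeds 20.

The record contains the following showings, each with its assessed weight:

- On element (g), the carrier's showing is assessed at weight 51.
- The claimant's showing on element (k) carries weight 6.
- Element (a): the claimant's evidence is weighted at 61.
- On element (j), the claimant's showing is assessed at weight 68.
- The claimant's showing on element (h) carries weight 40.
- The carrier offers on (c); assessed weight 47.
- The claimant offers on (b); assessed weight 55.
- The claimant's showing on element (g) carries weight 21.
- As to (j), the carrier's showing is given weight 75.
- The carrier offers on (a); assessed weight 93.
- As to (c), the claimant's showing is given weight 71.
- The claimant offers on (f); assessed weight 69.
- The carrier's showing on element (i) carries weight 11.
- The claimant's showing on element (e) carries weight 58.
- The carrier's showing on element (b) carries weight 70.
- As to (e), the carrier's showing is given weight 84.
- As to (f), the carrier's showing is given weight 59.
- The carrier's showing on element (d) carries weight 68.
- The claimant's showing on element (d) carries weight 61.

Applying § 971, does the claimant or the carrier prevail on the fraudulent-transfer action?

claimant

— Issue I —
At Stage I.1 the claimant must meet the preponderance of the evidence (weight is at least 54): on (a) the weight is 61 (the carrier's 93 is given no effect), ≥ 54, so (a) meets the standard; on (b) the weight is 55 (the carrier's 70 is given no effect), ≥ 54, so (b) meets the standard.
  All elements met. The burden passes to the carrier.
At Stage I.2 the carrier must meet the preponderance of the evidence (weight is at least 54): on (c) the weight is 47 (the claimant's 71 is given no effect), which does not reach 54, so (c) does not meet the standard; on (d) the weight is 68 (the claimant's 61 is given no effect), ≥ 54, so (d) meets the standard.
  Not every element is met, so the carrier fails to carry Stage I.2.
So the claimant prevails on this issue.
— Issue II —
At Stage II.1 the claimant must meet a more-likely-than-not showing (weight is at least 52): on (e) the weight is 58 (the carrier's 84 is given no effect), ≥ 52, so (e) meets the standard; on (f) the weight is 69 (the carrier's 59 is given no effect), ≥ 52, so (f) meets the standard.
  The claimant carries Stage II.1; the carrier now bears the burden.
At Stage II.2 the carrier must meet a more-likely-than-not showing (weight is at least 52): on (g) the weight is 51 (the claimant's 21 is given no effect), which does not reach 52, so (g) does not meet the standard.
  The carrier does not carry Stage II.2.
The claimant prevails on this issue.
— Issue III —
Stage III.1 — burden on claimant; standard: the balance of probabilities (weight is at least 48).
    (h): 40 < 48 [not met]
  The claimant does not carry Stage III.1.
So the carrier prevails on this issue.
Per-issue: Issue I → claimant; Issue II → claimant; Issue III → carrier. The claimant must prevail on a majority of issues; overall, the claimant prevails.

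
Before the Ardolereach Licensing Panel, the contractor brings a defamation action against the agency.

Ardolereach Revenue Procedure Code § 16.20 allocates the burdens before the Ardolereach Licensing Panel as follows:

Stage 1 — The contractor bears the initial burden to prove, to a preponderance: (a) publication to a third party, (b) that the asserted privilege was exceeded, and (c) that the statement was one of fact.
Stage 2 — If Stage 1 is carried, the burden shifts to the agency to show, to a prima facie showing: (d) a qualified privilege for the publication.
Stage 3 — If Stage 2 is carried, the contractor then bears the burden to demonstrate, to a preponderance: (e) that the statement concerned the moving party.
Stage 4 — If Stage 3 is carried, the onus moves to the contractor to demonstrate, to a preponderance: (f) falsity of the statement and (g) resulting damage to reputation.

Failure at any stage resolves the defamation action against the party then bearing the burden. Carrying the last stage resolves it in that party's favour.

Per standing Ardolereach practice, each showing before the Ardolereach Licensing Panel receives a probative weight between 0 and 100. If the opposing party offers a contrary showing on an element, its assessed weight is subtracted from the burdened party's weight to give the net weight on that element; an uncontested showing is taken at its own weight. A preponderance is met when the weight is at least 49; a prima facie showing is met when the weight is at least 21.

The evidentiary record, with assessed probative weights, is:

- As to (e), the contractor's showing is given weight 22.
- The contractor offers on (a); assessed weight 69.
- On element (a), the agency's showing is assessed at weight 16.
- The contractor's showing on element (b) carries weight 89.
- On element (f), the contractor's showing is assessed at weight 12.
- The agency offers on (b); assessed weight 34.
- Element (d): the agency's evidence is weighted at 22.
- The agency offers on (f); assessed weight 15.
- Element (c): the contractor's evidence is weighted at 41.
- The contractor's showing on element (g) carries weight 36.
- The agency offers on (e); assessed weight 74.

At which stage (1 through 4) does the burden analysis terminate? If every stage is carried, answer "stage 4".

At Stage 1 the contractor must meet a preponderance (weight is at least 49): on (a) the weight is 69 less the opposing 16 gives net 53, ≥ 49, so (a) meets the standard; on (b) the weight is 89 less the opposing 34 gives net 55, ≥ 49, so (b) meets the standard; on (c) the weight is 41, which does not reach 49, so (c) does not meet the standard.
  Not every element is met, so the contractor fails to carry Stage 1.
The analysis ends at Stage 1; the agency prevails.

stage 1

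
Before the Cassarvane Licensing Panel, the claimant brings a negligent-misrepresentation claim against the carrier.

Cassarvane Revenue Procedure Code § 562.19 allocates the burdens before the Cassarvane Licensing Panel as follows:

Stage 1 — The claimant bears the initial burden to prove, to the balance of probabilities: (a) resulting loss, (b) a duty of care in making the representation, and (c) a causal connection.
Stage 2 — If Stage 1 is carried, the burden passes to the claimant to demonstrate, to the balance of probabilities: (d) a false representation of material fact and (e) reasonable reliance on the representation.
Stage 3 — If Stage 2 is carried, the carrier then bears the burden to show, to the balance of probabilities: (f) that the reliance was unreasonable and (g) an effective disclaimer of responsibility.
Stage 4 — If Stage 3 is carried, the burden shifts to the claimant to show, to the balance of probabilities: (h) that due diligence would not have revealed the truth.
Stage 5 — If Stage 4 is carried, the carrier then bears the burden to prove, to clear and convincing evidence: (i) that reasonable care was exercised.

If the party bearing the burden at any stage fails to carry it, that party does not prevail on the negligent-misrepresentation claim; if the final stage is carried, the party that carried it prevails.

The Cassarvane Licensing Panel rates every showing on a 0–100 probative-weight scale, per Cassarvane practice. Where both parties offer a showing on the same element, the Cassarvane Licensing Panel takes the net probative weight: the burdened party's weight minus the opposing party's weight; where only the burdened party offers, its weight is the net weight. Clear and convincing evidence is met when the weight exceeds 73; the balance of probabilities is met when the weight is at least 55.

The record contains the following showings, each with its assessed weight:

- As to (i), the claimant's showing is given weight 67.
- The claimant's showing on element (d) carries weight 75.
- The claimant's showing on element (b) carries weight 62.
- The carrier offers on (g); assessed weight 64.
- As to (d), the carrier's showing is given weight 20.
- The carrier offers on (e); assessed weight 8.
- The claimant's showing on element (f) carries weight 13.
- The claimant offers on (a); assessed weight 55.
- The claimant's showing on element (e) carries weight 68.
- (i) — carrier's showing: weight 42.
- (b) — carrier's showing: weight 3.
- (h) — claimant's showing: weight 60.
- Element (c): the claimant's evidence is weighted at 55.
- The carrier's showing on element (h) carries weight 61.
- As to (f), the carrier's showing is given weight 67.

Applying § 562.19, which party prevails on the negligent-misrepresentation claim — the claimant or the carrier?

Stage 1 (claimant, the balance of probabilities, weight is at least 55): (a) 55 ≥ 55 — meets; (b) net 62−3=59 ≥ 55 — meets; (c) 55 ≥ 55 — meets.
  Stage 1 carried; the burden remains with the claimant.
Stage 2 (claimant, the balance of probabilities, weight is at least 55): (d) net 75−20=55 ≥ 55 — meets; (e) net 68−8=60 ≥ 55 — meets.
  Stage 2 is satisfied; the onus moves to the carrier.
Stage 3 (carrier, the balance of probabilities, weight is at least 55): (f) net 67−13=54 < 55 — fails; (g) 64 ≥ 55 — meets.
  Stage 3 not carried; the carrier fails its burden.
So the claimant prevails.

claimant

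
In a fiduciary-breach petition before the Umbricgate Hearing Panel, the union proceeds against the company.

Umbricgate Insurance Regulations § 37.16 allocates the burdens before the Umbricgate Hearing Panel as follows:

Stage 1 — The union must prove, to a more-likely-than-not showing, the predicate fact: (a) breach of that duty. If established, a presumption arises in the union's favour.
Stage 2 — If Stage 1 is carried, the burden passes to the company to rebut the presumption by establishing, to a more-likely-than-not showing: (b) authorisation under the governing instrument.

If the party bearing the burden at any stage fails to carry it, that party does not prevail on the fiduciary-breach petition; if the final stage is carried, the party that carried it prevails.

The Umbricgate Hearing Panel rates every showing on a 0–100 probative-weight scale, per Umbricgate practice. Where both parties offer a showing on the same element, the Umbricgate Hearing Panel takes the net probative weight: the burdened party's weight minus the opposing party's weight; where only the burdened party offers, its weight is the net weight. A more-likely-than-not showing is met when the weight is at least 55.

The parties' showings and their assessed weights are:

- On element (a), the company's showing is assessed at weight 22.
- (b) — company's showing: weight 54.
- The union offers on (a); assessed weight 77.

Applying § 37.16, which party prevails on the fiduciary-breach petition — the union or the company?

Stage 1 — burden on union; standard: a more-likely-than-not showing (weight is at least 55).
    (a): 77 − 22 = 55 ≥ 55 [met]
  The union carries Stage 1; the company now bears the burden.
Stage 2 — burden on company; standard: a more-likely-than-not showing (weight is at least 55).
    (b): 54 < 55 [not met]
  Stage 2 not carried; the company fails its burden.
So the union prevails.

union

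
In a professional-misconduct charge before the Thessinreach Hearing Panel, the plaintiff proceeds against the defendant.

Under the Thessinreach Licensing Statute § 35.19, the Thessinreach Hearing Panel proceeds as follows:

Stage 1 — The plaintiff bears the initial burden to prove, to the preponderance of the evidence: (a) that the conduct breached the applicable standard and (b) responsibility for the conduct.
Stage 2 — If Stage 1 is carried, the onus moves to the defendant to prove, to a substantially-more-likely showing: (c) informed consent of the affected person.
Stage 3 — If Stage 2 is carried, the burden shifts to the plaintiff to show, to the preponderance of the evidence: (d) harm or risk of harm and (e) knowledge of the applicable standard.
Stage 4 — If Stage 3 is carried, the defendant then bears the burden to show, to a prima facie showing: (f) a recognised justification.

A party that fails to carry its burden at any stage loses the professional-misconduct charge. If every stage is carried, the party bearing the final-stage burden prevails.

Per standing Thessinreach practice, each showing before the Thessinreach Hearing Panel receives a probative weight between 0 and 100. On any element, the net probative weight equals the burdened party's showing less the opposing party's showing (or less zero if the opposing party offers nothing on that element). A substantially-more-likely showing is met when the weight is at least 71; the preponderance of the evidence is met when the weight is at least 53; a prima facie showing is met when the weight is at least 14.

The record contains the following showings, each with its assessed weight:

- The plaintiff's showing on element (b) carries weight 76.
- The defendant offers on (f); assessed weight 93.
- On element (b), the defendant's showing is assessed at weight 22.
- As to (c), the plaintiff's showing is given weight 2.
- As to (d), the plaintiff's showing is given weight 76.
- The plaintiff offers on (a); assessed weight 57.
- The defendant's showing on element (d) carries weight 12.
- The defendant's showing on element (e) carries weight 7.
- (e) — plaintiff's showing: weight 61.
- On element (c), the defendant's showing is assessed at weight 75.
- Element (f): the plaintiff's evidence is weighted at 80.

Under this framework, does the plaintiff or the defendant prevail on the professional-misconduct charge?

Stage 1 (plaintiff, the preponderance of the evidence, weight is at least 53): (a) 57 ≥ 53 — meets; (b) net 76−22=54 ≥ 53 — meets.
  The plaintiff carries Stage 1; the defendant now bears the burden.
Stage 2 (defendant, a substantially-more-likely showing, weight is at least 71): (c) net 75−2=73 ≥ 71 — meets.
  All elements met. The burden passes to the plaintiff.
Stage 3 (plaintiff, the preponderance of the evidence, weight is at least 53): (d) net 76−12=64 ≥ 53 — meets; (e) net 61−7=54 ≥ 53 — meets.
  Stage 3 carried; the burden shifts to the defendant.
Stage 4 (defendant, a prima facie showing, weight is at least 14): (f) net 93−80=13 < 14 — fails.
  Stage 4 not carried; the defendant fails its burden.
So the plaintiff prevails.

plaintiff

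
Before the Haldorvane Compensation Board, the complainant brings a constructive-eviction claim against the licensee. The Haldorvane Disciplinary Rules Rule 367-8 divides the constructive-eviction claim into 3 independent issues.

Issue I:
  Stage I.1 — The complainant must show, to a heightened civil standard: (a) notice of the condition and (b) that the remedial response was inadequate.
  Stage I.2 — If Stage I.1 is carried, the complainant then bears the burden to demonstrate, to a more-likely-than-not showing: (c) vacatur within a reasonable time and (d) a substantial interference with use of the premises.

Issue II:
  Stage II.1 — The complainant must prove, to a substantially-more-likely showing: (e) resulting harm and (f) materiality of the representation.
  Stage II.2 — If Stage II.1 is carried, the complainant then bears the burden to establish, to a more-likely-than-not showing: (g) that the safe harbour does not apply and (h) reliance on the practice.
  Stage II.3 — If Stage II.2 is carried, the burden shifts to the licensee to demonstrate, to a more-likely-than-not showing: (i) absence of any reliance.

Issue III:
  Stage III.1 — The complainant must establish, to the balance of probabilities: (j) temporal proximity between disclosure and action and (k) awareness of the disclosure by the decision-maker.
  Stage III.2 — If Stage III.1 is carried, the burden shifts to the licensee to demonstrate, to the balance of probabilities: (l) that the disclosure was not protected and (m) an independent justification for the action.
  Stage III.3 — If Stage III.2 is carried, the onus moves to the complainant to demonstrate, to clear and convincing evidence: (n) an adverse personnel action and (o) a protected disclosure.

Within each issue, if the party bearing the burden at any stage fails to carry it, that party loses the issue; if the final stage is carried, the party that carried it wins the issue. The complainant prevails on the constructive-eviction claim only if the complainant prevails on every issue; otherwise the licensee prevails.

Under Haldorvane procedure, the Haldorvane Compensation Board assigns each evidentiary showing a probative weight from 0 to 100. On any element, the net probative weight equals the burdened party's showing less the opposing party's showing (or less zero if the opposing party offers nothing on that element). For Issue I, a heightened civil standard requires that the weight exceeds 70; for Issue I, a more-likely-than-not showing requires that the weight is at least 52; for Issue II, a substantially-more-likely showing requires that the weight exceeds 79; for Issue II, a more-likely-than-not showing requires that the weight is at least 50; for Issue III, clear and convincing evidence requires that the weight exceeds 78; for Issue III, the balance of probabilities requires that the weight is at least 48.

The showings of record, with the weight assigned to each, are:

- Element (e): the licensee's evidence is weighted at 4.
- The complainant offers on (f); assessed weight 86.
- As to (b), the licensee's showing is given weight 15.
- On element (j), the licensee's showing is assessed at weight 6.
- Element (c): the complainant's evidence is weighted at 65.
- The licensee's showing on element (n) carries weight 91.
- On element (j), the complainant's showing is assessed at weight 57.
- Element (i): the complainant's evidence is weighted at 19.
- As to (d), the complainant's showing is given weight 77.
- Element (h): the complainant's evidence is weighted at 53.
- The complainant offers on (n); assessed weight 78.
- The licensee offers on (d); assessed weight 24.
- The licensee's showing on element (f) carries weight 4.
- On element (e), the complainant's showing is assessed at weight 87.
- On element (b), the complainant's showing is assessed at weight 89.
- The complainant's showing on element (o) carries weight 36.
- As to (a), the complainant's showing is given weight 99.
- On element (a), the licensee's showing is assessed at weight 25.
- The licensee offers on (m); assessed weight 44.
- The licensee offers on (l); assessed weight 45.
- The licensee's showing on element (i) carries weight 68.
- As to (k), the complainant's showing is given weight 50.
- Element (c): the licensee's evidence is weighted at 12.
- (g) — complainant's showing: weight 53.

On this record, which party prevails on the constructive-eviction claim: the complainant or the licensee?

complainant

— Issue I —
At Stage I.1 the complainant must meet a heightened civil standard (weight exceeds 70): on (a) the weight is 99 less the opposing 25 gives net 74, > 70, so (a) meets the standard; on (b) the weight is 89 less the opposing 15 gives net 74, which does exceed 70, so (b) meets the standard.
  Stage I.1 is satisfied; the complainant continues to bear the burden.
At Stage I.2 the complainant must meet a more-likely-than-not showing (weight is at least 52): on (c) the weight is 65 less the opposing 12 gives net 53, ≥ 52, so (c) meets the standard; on (d) the weight is 77 less the opposing 24 gives net 53, ≥ 52, so (d) meets the standard.
  All elements met at the final stage.
Every stage carried; the complainant prevails on this issue.
— Issue II —
Stage II.1 — burden on complainant; standard: a substantially-more-likely showing (weight exceeds 79).
    (e): 87 − 4 = 83 > 79 [met]
    (f): 86 − 4 = 82 > 79 [met]
  All elements met. The complainant retains the burden for Stage II.2.
Stage II.2 — burden on complainant; standard: a more-likely-than-not showing (weight is at least 50).
    (g): 53 ≥ 50 [met]
    (h): 53 ≥ 50 [met]
  The complainant carries Stage II.2; the licensee now bears the burden.
Stage II.3 — burden on licensee; standard: a more-likely-than-not showing (weight is at least 50).
    (i): 68 − 19 = 49 < 50 [not met]
  The licensee does not carry Stage II.3.
The complainant prevails on this issue.
— Issue III —
Stage III.1 — burden on complainant; standard: the balance of probabilities (weight is at least 48).
    (j): 57 − 6 = 51 ≥ 48 [met]
    (k): 50 ≥ 48 [met]
  Stage III.1 carried; the burden shifts to the licensee.
Stage III.2 — burden on licensee; standard: the balance of probabilities (weight is at least 48).
    (l): 45 < 48 [not met]
    (m): 44 < 48 [not met]
  Not every element is met, so the licensee fails to carry Stage III.2.
The analysis ends at Stage III.2; the complainant prevails on this issue.
Per-issue: Issue I → complainant; Issue II → complainant; Issue III → complainant. The complainant must prevail on every issue; overall, the complainant prevails.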